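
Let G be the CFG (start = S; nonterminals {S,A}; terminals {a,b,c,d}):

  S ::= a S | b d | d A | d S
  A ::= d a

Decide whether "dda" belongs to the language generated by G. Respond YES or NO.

Convert to CNF:
  S -> T0 A | T0 S | T1 S | T2 T0
  A -> T0 T1
  T0 -> d
  T1 -> a
  T2 -> b

Fill CYK table bottom-up:
  T[0,0] 'd' = {T0}  orig:{}
  T[1,1] 'd' = {T0}  orig:{}
  T[2,2] 'a' = {T1}  orig:{}
  T[0,1] 'dd' = ∅
  T[1,2] 'da' = {A}
  T[0,2] 'dda' = {S}

S ∈ T[0,2] ⇒ YES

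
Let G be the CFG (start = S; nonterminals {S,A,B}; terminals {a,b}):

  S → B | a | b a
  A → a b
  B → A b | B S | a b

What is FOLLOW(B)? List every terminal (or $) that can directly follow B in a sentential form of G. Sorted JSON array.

FIRST sets, iterate to fixpoint:
pass 1:
  A via A→a b: +{a}
  B via B→A b: +{a}
  S via S→B: +{a}
  S via S→b a: +{b}
  FIRST(S)={a,b}  FIRST(A)={a}  FIRST(B)={a}
pass 2: done
  FIRST(S)={a,b}  FIRST(A)={a}  FIRST(B)={a}

FOLLOW sets:
seed FOLLOW(S) with $
round 1:
  B→A b: FOLLOW(A) ⊇ FIRST(b) = {b}; new: +{b}
  B→B S: FOLLOW(B) ⊇ FIRST(S) = {a,b}; new: +{a,b}
  B→B S: FOLLOW(S) ⊇ FOLLOW(B) ⊇ {a,b}; new: +{a,b}
  S→B: FOLLOW(B) ⊇ FOLLOW(S) ⊇ {$,a,b}; new: +{$}
  S: {$,a,b}  A: {b}  B: {$,a,b}
round 2: — fixpoint
  S: {$,a,b}  A: {b}  B: {$,a,b}

FOLLOW(B) = ["$", "a", "b"]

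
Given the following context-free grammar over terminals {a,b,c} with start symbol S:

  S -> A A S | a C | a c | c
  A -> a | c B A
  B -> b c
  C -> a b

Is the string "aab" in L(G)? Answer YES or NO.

CNF form of G:
  S -> A X4 | T2 C | T2 T0 | c
  A -> T0 X3 | a
  B -> T1 T0
  C -> T2 T1
  T0 -> c
  T1 -> b
  T2 -> a
  X3 -> B A
  X4 -> A S

Fill CYK table bottom-up:
  cell(0,0) a: {A,T2}  orig:{A}
  cell(1,1) a: {A,T2}  orig:{A}
  cell(2,2) b: {T1}  orig:{}
  cell(0,1) aa: ∅
  cell(1,2) ab: {C}
  cell(0,2) aab: {S}

S ∈ T[0,2] ⇒ YES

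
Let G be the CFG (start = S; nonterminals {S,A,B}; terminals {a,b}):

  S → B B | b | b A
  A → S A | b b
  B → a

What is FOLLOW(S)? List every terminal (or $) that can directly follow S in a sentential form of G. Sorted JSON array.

FIRST iteration:
[1]
  A via A→b b: +{b}
  B via B→a: +{a}
  S via S→B B: +{a}
  S via S→b: +{b}
  S: {a,b}  A: {b}  B: {a}
[2]
  A via A→S A: +{a}
  S: {a,b}  A: {a,b}  B: {a}
[3] (stable)
  S: {a,b}  A: {a,b}  B: {a}

FOLLOW iteration:
FOLLOW(S) := {$}
pass 1:
  A→S A: FOLLOW(S) ⊇ FIRST(A) = {a,b}; new: +{a,b}
  S→B B: FOLLOW(B) ⊇ FIRST(B) = {a}; new: +{a}
  S→B B: FOLLOW(B) ⊇ FOLLOW(S) ⊇ {$,a,b}; new: +{$,b}
  S→b A: FOLLOW(A) ⊇ FOLLOW(S) ⊇ {$,a,b}; new: +{$,a,b}
  S: {$,a,b}  A: {$,a,b}  B: {$,a,b}
pass 2: (stable)
  S: {$,a,b}  A: {$,a,b}  B: {$,a,b}

FOLLOW(S) = ["$", "a", "b"]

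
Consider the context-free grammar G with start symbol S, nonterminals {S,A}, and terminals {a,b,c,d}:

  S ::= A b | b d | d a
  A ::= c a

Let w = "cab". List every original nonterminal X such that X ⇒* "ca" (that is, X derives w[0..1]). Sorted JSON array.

Convert to CNF:
  S -> A T2 | T2 T3 | T3 T1
  A -> T0 T1
  T0 -> c
  T1 -> a
  T2 -> b
  T3 -> d

CYK table (by increasing span), restricted to cells inside w[0..1]:
  T[0,0] 'c' = {T0}  orig:{}
  T[1,1] 'a' = {T1}  orig:{}
  T[0,1] 'ca' = {A}

Original NTs in T[0,1] deriving "ca": ["A"]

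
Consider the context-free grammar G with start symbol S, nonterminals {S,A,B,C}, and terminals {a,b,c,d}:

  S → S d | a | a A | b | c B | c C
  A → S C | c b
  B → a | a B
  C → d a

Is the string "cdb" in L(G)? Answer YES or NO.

Convert to CNF:
  S -> S T3 | T0 B | T0 C | T2 A | a | b
  A -> S C | T0 T1
  B -> T2 B | a
  C -> T3 T2
  T0 -> c
  T1 -> b
  T2 -> a
  T3 -> d

CYK fill:
  [0..0]={T0}  "c"  orig:{}
  [1..1]={T3}  "d"  orig:{}
  [2..2]={S,T1}  "b"  orig:{S}
  [0..1]=∅  "cd"
  [1..2]=∅  "db"
  [0..2]=∅  "cdb"

S ∉ T[0,2] ⇒ NO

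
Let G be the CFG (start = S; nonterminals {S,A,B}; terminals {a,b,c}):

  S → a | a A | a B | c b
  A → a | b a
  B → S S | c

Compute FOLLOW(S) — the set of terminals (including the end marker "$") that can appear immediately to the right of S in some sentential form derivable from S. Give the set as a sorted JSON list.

Compute FIRST by fixpoint:
pass 1:
  A via A→a: +{a}
  A via A→b a: +{b}
  B via B→c: +{c}
  S via S→a: +{a}
  S via S→c b: +{c}
  FIRST(S)={a,c}  FIRST(A)={a,b}  FIRST(B)={c}
pass 2:
  B via B→S S: +{a}
  FIRST(S)={a,c}  FIRST(A)={a,b}  FIRST(B)={a,c}
pass 3: — fixpoint
  FIRST(S)={a,c}  FIRST(A)={a,b}  FIRST(B)={a,c}

FOLLOW iteration:
FOLLOW(S) := {$}
iter 1:
  B→S S: FOLLOW(S) ⊇ FIRST(S) = {a,c}; new: +{a,c}
  S→a A: FOLLOW(A) ⊇ FOLLOW(S) ⊇ {$,a,c}; new: +{$,a,c}
  S→a B: FOLLOW(B) ⊇ FOLLOW(S) ⊇ {$,a,c}; new: +{$,a,c}
  S: {$,a,c}  A: {$,a,c}  B: {$,a,c}
iter 2: — fixpoint
  S: {$,a,c}  A: {$,a,c}  B: {$,a,c}

FOLLOW(S) = ["$", "a", "c"]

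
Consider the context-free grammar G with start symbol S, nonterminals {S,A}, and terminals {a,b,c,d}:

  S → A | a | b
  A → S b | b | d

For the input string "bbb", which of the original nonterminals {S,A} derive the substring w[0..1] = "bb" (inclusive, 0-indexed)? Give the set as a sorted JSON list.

CNF form of G:
  S -> S T0 | a | b | d
  A -> S T0 | b | d
  T0 -> b

CYK table (by increasing span), restricted to cells inside w[0..1]:
  T[0,0] 'b' = {A,S,T0}  orig:{A,S}
  T[1,1] 'b' = {A,S,T0}  orig:{A,S}
  T[0,1] 'bb' = {A,S}

Original NTs in T[0,1] deriving "bb": ["A", "S"]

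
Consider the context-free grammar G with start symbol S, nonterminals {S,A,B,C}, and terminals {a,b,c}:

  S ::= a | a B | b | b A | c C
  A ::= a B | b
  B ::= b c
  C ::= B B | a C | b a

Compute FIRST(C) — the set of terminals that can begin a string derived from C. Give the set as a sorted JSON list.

FIRST sets, iterate to fixpoint:
[1]
  A via A→a B: +{a}
  A via A→b: +{b}
  B via B→b c: +{b}
  C via C→B B: +{b}
  C via C→a C: +{a}
  S via S→a: +{a}
  S via S→b: +{b}
  S via S→c C: +{c}
  S: {a,b,c}  A: {a,b}  B: {b}  C: {a,b}
[2] (no change)
  S: {a,b,c}  A: {a,b}  B: {b}  C: {a,b}

FIRST(C) = ["a", "b"]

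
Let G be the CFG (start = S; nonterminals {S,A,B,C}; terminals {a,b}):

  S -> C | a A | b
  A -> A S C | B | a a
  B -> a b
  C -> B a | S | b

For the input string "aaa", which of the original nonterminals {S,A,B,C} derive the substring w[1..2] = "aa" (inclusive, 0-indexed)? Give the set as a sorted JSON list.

Convert to CNF:
  S -> B T0 | T0 A | b
  A -> A X2 | T0 T0 | T0 T1
  B -> T0 T1
  C -> B T0 | T0 A | b
  T0 -> a
  T1 -> b
  X2 -> S C

CYK fill (cells [i..j] with 1 ≤ i ≤ j ≤ 2 only):
  cell(1,1) a: {T0}  orig:{}
  cell(2,2) a: {T0}  orig:{}
  cell(1,2) aa: {A}

Original NTs in T[1,2] deriving "aa": ["A"]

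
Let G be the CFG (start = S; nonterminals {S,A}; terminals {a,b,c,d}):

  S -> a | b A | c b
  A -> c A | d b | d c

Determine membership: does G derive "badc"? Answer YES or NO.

CNF form of G:
  S -> T0 T2 | T2 A | a
  A -> T0 A | T1 T0 | T1 T2
  T0 -> c
  T1 -> d
  T2 -> b

CYK table (by increasing span):
  cell(0,0) b: {T2}  orig:{}
  cell(1,1) a: {S}
  cell(2,2) d: {T1}  orig:{}
  cell(3,3) c: {T0}  orig:{}
  cell(0,1) ba: ∅
  cell(1,2) ad: ∅
  cell(2,3) dc: {A}
  cell(0,2) bad: ∅
  cell(1,3) adc: ∅
  cell(0,3) badc: ∅

S ∉ T[0,3] ⇒ NO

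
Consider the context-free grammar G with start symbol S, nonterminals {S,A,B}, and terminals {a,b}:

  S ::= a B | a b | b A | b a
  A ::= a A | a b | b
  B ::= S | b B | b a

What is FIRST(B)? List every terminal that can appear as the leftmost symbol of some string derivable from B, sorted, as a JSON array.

FIRST iteration:
[1]
  A via A→a A: +{a}
  A via A→b: +{b}
  B via B→b B: +{b}
  S via S→a B: +{a}
  S via S→b A: +{b}
  FIRST[S]={a,b}  FIRST[A]={a,b}  FIRST[B]={b}
[2]
  B via B→S: +{a}
  FIRST[S]={a,b}  FIRST[A]={a,b}  FIRST[B]={a,b}
[3] (no change)
  FIRST[S]={a,b}  FIRST[A]={a,b}  FIRST[B]={a,b}

FIRST(B) = ["a", "b"]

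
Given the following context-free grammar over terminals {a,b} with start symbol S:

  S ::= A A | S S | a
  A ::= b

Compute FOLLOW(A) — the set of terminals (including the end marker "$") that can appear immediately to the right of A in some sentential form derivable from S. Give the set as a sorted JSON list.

FIRST iteration:
pass 1:
  A via A→b: +{b}
  S via S→A A: +{b}
  S via S→a: +{a}
  FIRST[S]={a,b}  FIRST[A]={b}
pass 2: (stable)
  FIRST[S]={a,b}  FIRST[A]={b}

FOLLOW sets:
initialize: $ ∈ FOLLOW(S)
pass 1:
  S→A A: FOLLOW(A) ⊇ FIRST(A) = {b}; new: +{b}
  S→A A: FOLLOW(A) ⊇ FOLLOW(S) ⊇ {$}; new: +{$}
  S→S S: FOLLOW(S) ⊇ FIRST(S) = {a,b}; new: +{a,b}
  S: {$,a,b}  A: {$,b}
pass 2:
  S→A A: FOLLOW(A) ⊇ FOLLOW(S) ⊇ {$,a,b}; new: +{a}
  S: {$,a,b}  A: {$,a,b}
pass 3: (stable)
  S: {$,a,b}  A: {$,a,b}

FOLLOW(A) = ["$", "a", "b"]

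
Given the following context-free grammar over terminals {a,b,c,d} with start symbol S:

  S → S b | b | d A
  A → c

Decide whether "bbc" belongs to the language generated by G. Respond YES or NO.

CNF form of G:
  S -> S T0 | T1 A | b
  A -> c
  T0 -> b
  T1 -> d

CYK table (by increasing span):
  [0..0]={S,T0}  "b"  orig:{S}
  [1..1]={S,T0}  "b"  orig:{S}
  [2..2]={A}  "c"
  [0..1]={S}  "bb"
  [1..2]=∅  "bc"
  [0..2]=∅  "bbc"

S ∉ T[0,2] ⇒ NO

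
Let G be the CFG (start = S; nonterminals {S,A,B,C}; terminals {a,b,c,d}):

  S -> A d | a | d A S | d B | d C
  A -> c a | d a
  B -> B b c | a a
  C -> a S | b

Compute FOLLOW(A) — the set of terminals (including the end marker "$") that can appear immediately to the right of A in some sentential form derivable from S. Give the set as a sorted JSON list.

Compute FIRST by fixpoint:
iter 1:
  A via A→c a: +{c}
  A via A→d a: +{d}
  B via B→a a: +{a}
  C via C→a S: +{a}
  C via C→b: +{b}
  S via S→A d: +{c,d}
  S via S→a: +{a}
  FIRST(S)={a,c,d}  FIRST(A)={c,d}  FIRST(B)={a}  FIRST(C)={a,b}
iter 2: — fixpoint
  FIRST(S)={a,c,d}  FIRST(A)={c,d}  FIRST(B)={a}  FIRST(C)={a,b}

FOLLOW sets:
seed FOLLOW(S) with $
round 1:
  B→B b c: FOLLOW(B) ⊇ FIRST(b) = {b}; new: +{b}
  S→A d: FOLLOW(A) ⊇ FIRST(d) = {d}; new: +{d}
  S→d A S: FOLLOW(A) ⊇ FIRST(S) = {a,c,d}; new: +{a,c}
  S→d B: FOLLOW(B) ⊇ FOLLOW(S) ⊇ {$}; new: +{$}
  S→d C: FOLLOW(C) ⊇ FOLLOW(S) ⊇ {$}; new: +{$}
  FOLLOW[S]={$}  FOLLOW[A]={a,c,d}  FOLLOW[B]={$,b}  FOLLOW[C]={$}
round 2: — fixpoint
  FOLLOW[S]={$}  FOLLOW[A]={a,c,d}  FOLLOW[B]={$,b}  FOLLOW[C]={$}

FOLLOW(A) = ["a", "c", "d"]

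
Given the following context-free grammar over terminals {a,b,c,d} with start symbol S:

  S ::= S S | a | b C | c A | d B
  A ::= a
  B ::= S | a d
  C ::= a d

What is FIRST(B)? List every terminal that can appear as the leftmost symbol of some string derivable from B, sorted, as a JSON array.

FIRST sets, iterate to fixpoint:
round 1:
  A via A→a: +{a}
  B via B→a d: +{a}
  C via C→a d: +{a}
  S via S→a: +{a}
  S via S→b C: +{b}
  S via S→c A: +{c}
  S via S→d B: +{d}
  FIRST[S]={a,b,c,d}  FIRST[A]={a}  FIRST[B]={a}  FIRST[C]={a}
round 2:
  B via B→S: +{b,c,d}
  FIRST[S]={a,b,c,d}  FIRST[A]={a}  FIRST[B]={a,b,c,d}  FIRST[C]={a}
round 3: (no change)
  FIRST[S]={a,b,c,d}  FIRST[A]={a}  FIRST[B]={a,b,c,d}  FIRST[C]={a}

FIRST(B) = ["a", "b", "c", "d"]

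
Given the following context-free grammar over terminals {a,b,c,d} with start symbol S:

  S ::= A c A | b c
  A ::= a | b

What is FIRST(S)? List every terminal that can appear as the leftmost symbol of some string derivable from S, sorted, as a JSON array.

Compute FIRST by fixpoint:
pass 1:
  A via A→a: +{a}
  A via A→b: +{b}
  S via S→A c A: +{a,b}
  FIRST(S)={a,b}  FIRST(A)={a,b}
pass 2: (no change)
  FIRST(S)={a,b}  FIRST(A)={a,b}

FIRST(S) = ["a", "b"]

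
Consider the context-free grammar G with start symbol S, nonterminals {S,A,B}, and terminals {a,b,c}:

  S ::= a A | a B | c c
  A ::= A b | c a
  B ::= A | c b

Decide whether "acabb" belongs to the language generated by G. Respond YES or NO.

Convert to CNF:
  S -> T1 T1 | T2 A | T2 B
  A -> A T0 | T1 T2
  B -> A T0 | T1 T0 | T1 T2
  T0 -> b
  T1 -> c
  T2 -> a

CYK fill:
  [0..0]={T2}  "a"  orig:{}
  [1..1]={T1}  "c"  orig:{}
  [2..2]={T2}  "a"  orig:{}
  [3..3]={T0}  "b"  orig:{}
  [4..4]={T0}  "b"  orig:{}
  [0..1]=∅  "ac"
  [1..2]={A,B}  "ca"
  [2..3]=∅  "ab"
  [3..4]=∅  "bb"
  [0..2]={S}  "aca"
  [1..3]={A,B}  "cab"
  [2..4]=∅  "abb"
  [0..3]={S}  "acab"
  [1..4]={A,B}  "cabb"
  [0..4]={S}  "acabb"

S ∈ T[0,4] ⇒ YES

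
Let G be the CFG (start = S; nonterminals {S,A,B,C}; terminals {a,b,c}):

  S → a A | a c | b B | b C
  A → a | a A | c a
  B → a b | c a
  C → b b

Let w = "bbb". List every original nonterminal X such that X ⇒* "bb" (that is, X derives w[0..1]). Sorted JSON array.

CNF form of G:
  S -> T0 A | T0 T1 | T2 B | T2 C
  A -> T0 A | T1 T0 | a
  B -> T0 T2 | T1 T0
  C -> T2 T2
  T0 -> a
  T1 -> c
  T2 -> b

CYK fill (cells [i..j] with 0 ≤ i ≤ j ≤ 1 only):
  cell(0,0) b: {T2}  orig:{}
  cell(1,1) b: {T2}  orig:{}
  cell(0,1) bb: {C}

Original NTs in T[0,1] deriving "bb": ["C"]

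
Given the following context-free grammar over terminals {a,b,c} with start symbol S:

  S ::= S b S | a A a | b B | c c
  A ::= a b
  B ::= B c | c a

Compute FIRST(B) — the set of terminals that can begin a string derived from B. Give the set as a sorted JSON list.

Compute FIRST by fixpoint:
pass 1:
  A via A→a b: +{a}
  B via B→c a: +{c}
  S via S→a A a: +{a}
  S via S→b B: +{b}
  S via S→c c: +{c}
  S: {a,b,c}  A: {a}  B: {c}
pass 2: — fixpoint
  S: {a,b,c}  A: {a}  B: {c}

FIRST(B) = ["c"]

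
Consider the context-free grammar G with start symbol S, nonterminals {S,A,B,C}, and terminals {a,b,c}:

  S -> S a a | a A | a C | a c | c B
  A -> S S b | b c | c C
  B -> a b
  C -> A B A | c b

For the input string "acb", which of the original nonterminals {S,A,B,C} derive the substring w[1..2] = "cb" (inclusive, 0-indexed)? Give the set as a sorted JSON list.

Convert to CNF:
  S -> S X5 | T1 B | T2 A | T2 C | T2 T1
  A -> S X3 | T0 T1 | T1 C
  B -> T2 T0
  C -> A X4 | T1 T0
  T0 -> b
  T1 -> c
  T2 -> a
  X3 -> S T0
  X4 -> B A
  X5 -> T2 T2

Fill CYK table bottom-up — only the sub-triangle for w[1..2]:
  [1..1]={T1}  "c"  orig:{}
  [2..2]={T0}  "b"  orig:{}
  [1..2]={C}  "cb"

Original NTs in T[1,2] deriving "cb": ["C"]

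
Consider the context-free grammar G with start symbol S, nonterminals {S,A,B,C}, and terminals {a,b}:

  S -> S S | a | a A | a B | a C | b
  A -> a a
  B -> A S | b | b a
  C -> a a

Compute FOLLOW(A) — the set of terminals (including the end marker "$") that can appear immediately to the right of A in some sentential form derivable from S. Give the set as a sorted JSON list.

Compute FIRST by fixpoint:
pass 1:
  A via A→a a: +{a}
  B via B→A S: +{a}
  B via B→b: +{b}
  C via C→a a: +{a}
  S via S→a: +{a}
  S via S→b: +{b}
  FIRST[S]={a,b}  FIRST[A]={a}  FIRST[B]={a,b}  FIRST[C]={a}
pass 2: done
  FIRST[S]={a,b}  FIRST[A]={a}  FIRST[B]={a,b}  FIRST[C]={a}

Compute FOLLOW by fixpoint:
FOLLOW(S) := {$}
[1]
  B→A S: FOLLOW(A) ⊇ FIRST(S) = {a,b}; new: +{a,b}
  S→S S: FOLLOW(S) ⊇ FIRST(S) = {a,b}; new: +{a,b}
  S→a A: FOLLOW(A) ⊇ FOLLOW(S) ⊇ {$,a,b}; new: +{$}
  S→a B: FOLLOW(B) ⊇ FOLLOW(S) ⊇ {$,a,b}; new: +{$,a,b}
  S→a C: FOLLOW(C) ⊇ FOLLOW(S) ⊇ {$,a,b}; new: +{$,a,b}
  S: {$,a,b}  A: {$,a,b}  B: {$,a,b}  C: {$,a,b}
[2] — fixpoint
  S: {$,a,b}  A: {$,a,b}  B: {$,a,b}  C: {$,a,b}

FOLLOW(A) = ["$", "a", "b"]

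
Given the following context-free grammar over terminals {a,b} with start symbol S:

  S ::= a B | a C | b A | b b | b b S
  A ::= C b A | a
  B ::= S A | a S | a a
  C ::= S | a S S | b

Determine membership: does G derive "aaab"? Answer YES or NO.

CNF form of G:
  S -> T0 A | T0 T0 | T0 X5 | T1 B | T1 C
  A -> C X2 | a
  B -> S A | T1 S | T1 T1
  C -> T0 A | T0 T0 | T0 X4 | T1 B | T1 C | T1 X3 | b
  T0 -> b
  T1 -> a
  X2 -> T0 A
  X3 -> S S
  X4 -> T0 S
  X5 -> T0 S

CYK fill:
  T[0,0] 'a' = {A,T1}  orig:{A}
  T[1,1] 'a' = {A,T1}  orig:{A}
  T[2,2] 'a' = {A,T1}  orig:{A}
  T[3,3] 'b' = {C,T0}  orig:{C}
  T[0,1] 'aa' = {B}
  T[1,2] 'aa' = {B}
  T[2,3] 'ab' = {C,S}
  T[0,2] 'aaa' = {C,S}
  T[1,3] 'aab' = {B,C,S}
  T[0,3] 'aaab' = {B,C,S}

S ∈ T[0,3] ⇒ YES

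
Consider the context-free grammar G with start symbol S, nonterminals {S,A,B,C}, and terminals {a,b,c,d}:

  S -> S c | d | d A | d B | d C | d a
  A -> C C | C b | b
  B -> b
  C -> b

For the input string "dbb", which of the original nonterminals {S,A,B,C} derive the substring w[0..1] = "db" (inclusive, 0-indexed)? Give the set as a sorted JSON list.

CNF form of G:
  S -> S T1 | T2 A | T2 B | T2 C | T2 T3 | d
  A -> C C | C T0 | b
  B -> b
  C -> b
  T0 -> b
  T1 -> c
  T2 -> d
  T3 -> a

Fill CYK table bottom-up (cells [i..j] with 0 ≤ i ≤ j ≤ 1 only):
  T[0,0] 'd' = {S,T2}  orig:{S}
  T[1,1] 'b' = {A,B,C,T0}  orig:{A,B,C}
  T[0,1] 'db' = {S}

Original NTs in T[0,1] deriving "db": ["S"]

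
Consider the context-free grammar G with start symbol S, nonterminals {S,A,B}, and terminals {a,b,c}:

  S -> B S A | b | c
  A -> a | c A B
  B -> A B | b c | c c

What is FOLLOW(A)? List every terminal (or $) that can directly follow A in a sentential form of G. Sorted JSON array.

FIRST iteration:
[1]
  A via A→a: +{a}
  A via A→c A B: +{c}
  B via B→A B: +{a,c}
  B via B→b c: +{b}
  S via S→B S A: +{a,b,c}
  FIRST(S)={a,b,c}  FIRST(A)={a,c}  FIRST(B)={a,b,c}
[2] (no change)
  FIRST(S)={a,b,c}  FIRST(A)={a,c}  FIRST(B)={a,b,c}

FOLLOW sets:
FOLLOW(S) := {$}
pass 1:
  A→c A B: FOLLOW(A) ⊇ FIRST(B) = {a,b,c}; new: +{a,b,c}
  A→c A B: FOLLOW(B) ⊇ FOLLOW(A) ⊇ {a,b,c}; new: +{a,b,c}
  S→B S A: FOLLOW(S) ⊇ FIRST(A) = {a,c}; new: +{a,c}
  S→B S A: FOLLOW(A) ⊇ FOLLOW(S) ⊇ {$,a,c}; new: +{$}
  FOLLOW(S)={$,a,c}  FOLLOW(A)={$,a,b,c}  FOLLOW(B)={a,b,c}
pass 2:
  A→c A B: FOLLOW(B) ⊇ FOLLOW(A) ⊇ {$,a,b,c}; new: +{$}
  FOLLOW(S)={$,a,c}  FOLLOW(A)={$,a,b,c}  FOLLOW(B)={$,a,b,c}
pass 3: (no change)
  FOLLOW(S)={$,a,c}  FOLLOW(A)={$,a,b,c}  FOLLOW(B)={$,a,b,c}

FOLLOW(A) = ["$", "a", "b", "c"]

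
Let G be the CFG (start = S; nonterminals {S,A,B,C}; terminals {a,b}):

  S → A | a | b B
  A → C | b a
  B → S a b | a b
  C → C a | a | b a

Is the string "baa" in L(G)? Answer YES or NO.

CNF form of G:
  S -> C T0 | T1 B | T1 T0 | a
  A -> C T0 | T1 T0 | a
  B -> S X2 | T0 T1
  C -> C T0 | T1 T0 | a
  T0 -> a
  T1 -> b
  X2 -> T0 T1

CYK fill:
  cell(0,0) b: {T1}  orig:{}
  cell(1,1) a: {A,C,S,T0}  orig:{A,C,S}
  cell(2,2) a: {A,C,S,T0}  orig:{A,C,S}
  cell(0,1) ba: {A,C,S}
  cell(1,2) aa: {A,C,S}
  cell(0,2) baa: {A,C,S}

S ∈ T[0,2] ⇒ YES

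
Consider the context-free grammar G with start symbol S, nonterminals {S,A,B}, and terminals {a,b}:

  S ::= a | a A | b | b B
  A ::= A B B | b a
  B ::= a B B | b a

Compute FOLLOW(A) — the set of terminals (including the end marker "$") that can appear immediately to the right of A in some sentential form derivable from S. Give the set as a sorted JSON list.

FIRST sets, iterate to fixpoint:
pass 1:
  A via A→b a: +{b}
  B via B→a B B: +{a}
  B via B→b a: +{b}
  S via S→a: +{a}
  S via S→b: +{b}
  FIRST[S]={a,b}  FIRST[A]={b}  FIRST[B]={a,b}
pass 2: — fixpoint
  FIRST[S]={a,b}  FIRST[A]={b}  FIRST[B]={a,b}

FOLLOW sets:
initialize: $ ∈ FOLLOW(S)
iter 1:
  A→A B B: FOLLOW(A) ⊇ FIRST(B) = {a,b}; new: +{a,b}
  A→A B B: FOLLOW(B) ⊇ FIRST(B) = {a,b}; new: +{a,b}
  S→a A: FOLLOW(A) ⊇ FOLLOW(S) ⊇ {$}; new: +{$}
  S→b B: FOLLOW(B) ⊇ FOLLOW(S) ⊇ {$}; new: +{$}
  FOLLOW[S]={$}  FOLLOW[A]={$,a,b}  FOLLOW[B]={$,a,b}
iter 2: (no change)
  FOLLOW[S]={$}  FOLLOW[A]={$,a,b}  FOLLOW[B]={$,a,b}

FOLLOW(A) = ["$", "a", "b"]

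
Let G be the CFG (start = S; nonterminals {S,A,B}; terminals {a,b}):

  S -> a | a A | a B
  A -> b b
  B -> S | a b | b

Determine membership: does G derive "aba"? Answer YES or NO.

Convert to CNF:
  S -> T1 A | T1 B | a
  A -> T0 T0
  B -> T1 A | T1 B | T1 T0 | a | b
  T0 -> b
  T1 -> a

Fill CYK table bottom-up:
  T[0,0] 'a' = {B,S,T1}  orig:{B,S}
  T[1,1] 'b' = {B,T0}  orig:{B}
  T[2,2] 'a' = {B,S,T1}  orig:{B,S}
  T[0,1] 'ab' = {B,S}
  T[1,2] 'ba' = ∅
  T[0,2] 'aba' = ∅

S ∉ T[0,2] ⇒ NO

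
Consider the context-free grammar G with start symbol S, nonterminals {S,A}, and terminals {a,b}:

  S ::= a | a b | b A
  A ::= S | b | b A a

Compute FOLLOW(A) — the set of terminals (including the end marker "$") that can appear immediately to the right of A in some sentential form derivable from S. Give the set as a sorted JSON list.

FIRST sets, iterate to fixpoint:
[1]
  A via A→b: +{b}
  S via S→a: +{a}
  S via S→b A: +{b}
  S: {a,b}  A: {b}
[2]
  A via A→S: +{a}
  S: {a,b}  A: {a,b}
[3] — fixpoint
  S: {a,b}  A: {a,b}

Compute FOLLOW by fixpoint:
initialize: $ ∈ FOLLOW(S)
iter 1:
  A→b A a: FOLLOW(A) ⊇ FIRST(a) = {a}; new: +{a}
  S→b A: FOLLOW(A) ⊇ FOLLOW(S) ⊇ {$}; new: +{$}
  FOLLOW(S)={$}  FOLLOW(A)={$,a}
iter 2:
  A→S: FOLLOW(S) ⊇ FOLLOW(A) ⊇ {$,a}; new: +{a}
  FOLLOW(S)={$,a}  FOLLOW(A)={$,a}
iter 3: done
  FOLLOW(S)={$,a}  FOLLOW(A)={$,a}

FOLLOW(A) = ["$", "a"]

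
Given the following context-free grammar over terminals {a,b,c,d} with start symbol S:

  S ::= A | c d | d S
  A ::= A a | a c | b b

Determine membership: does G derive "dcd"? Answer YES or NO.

CNF form of G:
  S -> A T0 | T0 T1 | T1 T3 | T2 T2 | T3 S
  A -> A T0 | T0 T1 | T2 T2
  T0 -> a
  T1 -> c
  T2 -> b
  T3 -> d

CYK table (by increasing span):
  [0..0]={T3}  "d"  orig:{}
  [1..1]={T1}  "c"  orig:{}
  [2..2]={T3}  "d"  orig:{}
  [0..1]=∅  "dc"
  [1..2]={S}  "cd"
  [0..2]={S}  "dcd"

S ∈ T[0,2] ⇒ YES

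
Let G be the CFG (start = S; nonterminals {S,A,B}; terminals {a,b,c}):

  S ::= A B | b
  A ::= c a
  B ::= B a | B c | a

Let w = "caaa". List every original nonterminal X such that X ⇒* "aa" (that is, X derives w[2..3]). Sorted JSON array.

CNF form of G:
  S -> A B | b
  A -> T0 T1
  B -> B T0 | B T1 | a
  T0 -> c
  T1 -> a

Fill CYK table bottom-up — only the sub-triangle for w[2..3]:
  [2..2]={B,T1}  "a"  orig:{B}
  [3..3]={B,T1}  "a"  orig:{B}
  [2..3]={B}  "aa"

Original NTs in T[2,3] deriving "aa": ["B"]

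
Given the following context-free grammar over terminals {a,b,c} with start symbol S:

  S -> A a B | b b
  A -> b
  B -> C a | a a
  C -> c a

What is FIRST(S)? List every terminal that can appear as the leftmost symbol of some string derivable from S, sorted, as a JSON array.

FIRST sets, iterate to fixpoint:
round 1:
  A via A→b: +{b}
  B via B→a a: +{a}
  C via C→c a: +{c}
  S via S→A a B: +{b}
  S: {b}  A: {b}  B: {a}  C: {c}
round 2:
  B via B→C a: +{c}
  S: {b}  A: {b}  B: {a,c}  C: {c}
round 3: — fixpoint
  S: {b}  A: {b}  B: {a,c}  C: {c}

FIRST(S) = ["b"]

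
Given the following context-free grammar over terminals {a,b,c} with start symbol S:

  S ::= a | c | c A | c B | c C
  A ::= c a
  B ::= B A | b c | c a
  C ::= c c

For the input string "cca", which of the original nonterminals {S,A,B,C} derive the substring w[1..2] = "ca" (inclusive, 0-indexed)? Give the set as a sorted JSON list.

CNF form of G:
  S -> T0 A | T0 B | T0 C | a | c
  A -> T0 T1
  B -> B A | T0 T1 | T2 T0
  C -> T0 T0
  T0 -> c
  T1 -> a
  T2 -> b

CYK table (by increasing span) (cells [i..j] with 1 ≤ i ≤ j ≤ 2 only):
  [1..1]={S,T0}  "c"  orig:{S}
  [2..2]={S,T1}  "a"  orig:{S}
  [1..2]={A,B}  "ca"

Original NTs in T[1,2] deriving "ca": ["A", "B"]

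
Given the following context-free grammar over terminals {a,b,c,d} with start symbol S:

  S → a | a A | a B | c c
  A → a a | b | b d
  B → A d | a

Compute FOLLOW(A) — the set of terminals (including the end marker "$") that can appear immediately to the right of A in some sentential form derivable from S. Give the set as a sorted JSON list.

FIRST iteration:
round 1:
  A via A→a a: +{a}
  A via A→b: +{b}
  B via B→A d: +{a,b}
  S via S→a: +{a}
  S via S→c c: +{c}
  S: {a,c}  A: {a,b}  B: {a,b}
round 2: (stable)
  S: {a,c}  A: {a,b}  B: {a,b}

FOLLOW iteration:
initialize: $ ∈ FOLLOW(S)
[1]
  B→A d: FOLLOW(A) ⊇ FIRST(d) = {d}; new: +{d}
  S→a A: FOLLOW(A) ⊇ FOLLOW(S) ⊇ {$}; new: +{$}
  S→a B: FOLLOW(B) ⊇ FOLLOW(S) ⊇ {$}; new: +{$}
  FOLLOW(S)={$}  FOLLOW(A)={$,d}  FOLLOW(B)={$}
[2] (no change)
  FOLLOW(S)={$}  FOLLOW(A)={$,d}  FOLLOW(B)={$}

FOLLOW(A) = ["$", "d"]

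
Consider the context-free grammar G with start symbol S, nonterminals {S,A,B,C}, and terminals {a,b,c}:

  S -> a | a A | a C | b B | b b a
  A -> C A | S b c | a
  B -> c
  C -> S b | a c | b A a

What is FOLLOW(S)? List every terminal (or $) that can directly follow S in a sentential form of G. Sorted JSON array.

Compute FIRST by fixpoint:
round 1:
  A via A→a: +{a}
  B via B→c: +{c}
  C via C→a c: +{a}
  C via C→b A a: +{b}
  S via S→a: +{a}
  S via S→b B: +{b}
  FIRST[S]={a,b}  FIRST[A]={a}  FIRST[B]={c}  FIRST[C]={a,b}
round 2:
  A via A→C A: +{b}
  FIRST[S]={a,b}  FIRST[A]={a,b}  FIRST[B]={c}  FIRST[C]={a,b}
round 3: (stable)
  FIRST[S]={a,b}  FIRST[A]={a,b}  FIRST[B]={c}  FIRST[C]={a,b}

FOLLOW iteration:
initialize: $ ∈ FOLLOW(S)
[1]
  A→C A: FOLLOW(C) ⊇ FIRST(A) = {a,b}; new: +{a,b}
  A→S b c: FOLLOW(S) ⊇ FIRST(b) = {b}; new: +{b}
  C→b A a: FOLLOW(A) ⊇ FIRST(a) = {a}; new: +{a}
  S→a A: FOLLOW(A) ⊇ FOLLOW(S) ⊇ {$,b}; new: +{$,b}
  S→a C: FOLLOW(C) ⊇ FOLLOW(S) ⊇ {$,b}; new: +{$}
  S→b B: FOLLOW(B) ⊇ FOLLOW(S) ⊇ {$,b}; new: +{$,b}
  FOLLOW[S]={$,b}  FOLLOW[A]={$,a,b}  FOLLOW[B]={$,b}  FOLLOW[C]={$,a,b}
[2] (no change)
  FOLLOW[S]={$,b}  FOLLOW[A]={$,a,b}  FOLLOW[B]={$,b}  FOLLOW[C]={$,a,b}

FOLLOW(S) = ["$", "b"]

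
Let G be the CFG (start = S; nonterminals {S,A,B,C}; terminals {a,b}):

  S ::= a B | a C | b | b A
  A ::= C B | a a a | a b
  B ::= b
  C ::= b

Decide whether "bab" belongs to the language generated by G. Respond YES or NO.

Convert to CNF:
  S -> T0 B | T0 C | T1 A | b
  A -> C B | T0 T1 | T0 X2
  B -> b
  C -> b
  T0 -> a
  T1 -> b
  X2 -> T0 T0

CYK fill:
  [0..0]={B,C,S,T1}  "b"  orig:{B,C,S}
  [1..1]={T0}  "a"  orig:{}
  [2..2]={B,C,S,T1}  "b"  orig:{B,C,S}
  [0..1]=∅  "ba"
  [1..2]={A,S}  "ab"
  [0..2]={S}  "bab"

S ∈ T[0,2] ⇒ YES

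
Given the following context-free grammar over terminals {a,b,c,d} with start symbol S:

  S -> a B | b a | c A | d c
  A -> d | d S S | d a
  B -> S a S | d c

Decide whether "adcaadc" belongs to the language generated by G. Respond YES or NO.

CNF form of G:
  S -> T0 T2 | T1 B | T2 A | T3 T1
  A -> T0 T1 | T0 X4 | d
  B -> S X5 | T0 T2
  T0 -> d
  T1 -> a
  T2 -> c
  T3 -> b
  X4 -> S S
  X5 -> T1 S

CYK table (by increasing span):
  [0..0]={T1}  "a"  orig:{}
  [1..1]={A,T0}  "d"  orig:{A}
  [2..2]={T2}  "c"  orig:{}
  [3..3]={T1}  "a"  orig:{}
  [4..4]={T1}  "a"  orig:{}
  [5..5]={A,T0}  "d"  orig:{A}
  [6..6]={T2}  "c"  orig:{}
  [0..1]=∅  "ad"
  [1..2]={B,S}  "dc"
  [2..3]=∅  "ca"
  [3..4]=∅  "aa"
  [4..5]=∅  "ad"
  [5..6]={B,S}  "dc"
  [0..2]={S,X5}  "adc"  orig:{S}
  [1..3]=∅  "dca"
  [2..4]=∅  "caa"
  [3..5]=∅  "aad"
  [4..6]={S,X5}  "adc"  orig:{S}
  [0..3]=∅  "adca"
  [1..4]=∅  "dcaa"
  [2..5]=∅  "caad"
  [3..6]={X5}  "aadc"  orig:{}
  [0..4]=∅  "adcaa"
  [1..5]=∅  "dcaad"
  [2..6]=∅  "caadc"
  [0..5]=∅  "adcaad"
  [1..6]={B}  "dcaadc"
  [0..6]={B,S}  "adcaadc"

S ∈ T[0,6] ⇒ YES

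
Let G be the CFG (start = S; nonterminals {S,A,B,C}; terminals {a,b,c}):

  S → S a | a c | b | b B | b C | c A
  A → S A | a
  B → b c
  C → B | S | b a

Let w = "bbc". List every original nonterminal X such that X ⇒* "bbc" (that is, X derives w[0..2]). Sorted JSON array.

CNF form of G:
  S -> S T2 | T0 B | T0 C | T1 A | T2 T1 | b
  A -> S A | a
  B -> T0 T1
  C -> S T2 | T0 B | T0 C | T0 T1 | T0 T2 | T1 A | T2 T1 | b
  T0 -> b
  T1 -> c
  T2 -> a

CYK fill (cells [i..j] with 0 ≤ i ≤ j ≤ 2 only):
  [0..0]={C,S,T0}  "b"  orig:{C,S}
  [1..1]={C,S,T0}  "b"  orig:{C,S}
  [2..2]={T1}  "c"  orig:{}
  [0..1]={C,S}  "bb"
  [1..2]={B,C}  "bc"
  [0..2]={C,S}  "bbc"

Original NTs in T[0,2] deriving "bbc": ["C", "S"]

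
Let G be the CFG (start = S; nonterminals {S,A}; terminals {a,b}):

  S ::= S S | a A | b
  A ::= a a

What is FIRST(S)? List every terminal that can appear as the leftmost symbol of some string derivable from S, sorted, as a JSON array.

Compute FIRST by fixpoint:
iter 1:
  A via A→a a: +{a}
  S via S→a A: +{a}
  S via S→b: +{b}
  FIRST(S)={a,b}  FIRST(A)={a}
iter 2: (no change)
  FIRST(S)={a,b}  FIRST(A)={a}

FIRST(S) = ["a", "b"]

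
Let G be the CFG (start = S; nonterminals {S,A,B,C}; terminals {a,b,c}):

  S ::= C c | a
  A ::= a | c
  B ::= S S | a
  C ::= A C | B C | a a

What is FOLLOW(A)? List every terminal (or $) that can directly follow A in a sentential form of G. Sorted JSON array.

Compute FIRST by fixpoint:
round 1:
  A via A→a: +{a}
  A via A→c: +{c}
  B via B→a: +{a}
  C via C→A C: +{a,c}
  S via S→C c: +{a,c}
  FIRST[S]={a,c}  FIRST[A]={a,c}  FIRST[B]={a}  FIRST[C]={a,c}
round 2:
  B via B→S S: +{c}
  FIRST[S]={a,c}  FIRST[A]={a,c}  FIRST[B]={a,c}  FIRST[C]={a,c}
round 3: (stable)
  FIRST[S]={a,c}  FIRST[A]={a,c}  FIRST[B]={a,c}  FIRST[C]={a,c}

Compute FOLLOW by fixpoint:
seed FOLLOW(S) with $
iter 1:
  B→S S: FOLLOW(S) ⊇ FIRST(S) = {a,c}; new: +{a,c}
  C→A C: FOLLOW(A) ⊇ FIRST(C) = {a,c}; new: +{a,c}
  C→B C: FOLLOW(B) ⊇ FIRST(C) = {a,c}; new: +{a,c}
  S→C c: FOLLOW(C) ⊇ FIRST(c) = {c}; new: +{c}
  S: {$,a,c}  A: {a,c}  B: {a,c}  C: {c}
iter 2: — fixpoint
  S: {$,a,c}  A: {a,c}  B: {a,c}  C: {c}

FOLLOW(A) = ["a", "c"]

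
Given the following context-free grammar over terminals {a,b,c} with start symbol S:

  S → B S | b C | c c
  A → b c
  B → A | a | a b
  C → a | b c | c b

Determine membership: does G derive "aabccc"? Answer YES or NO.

CNF form of G:
  S -> B S | T0 C | T1 T1
  A -> T0 T1
  B -> T0 T1 | T2 T0 | a
  C -> T0 T1 | T1 T0 | a
  T0 -> b
  T1 -> c
  T2 -> a

CYK fill:
  T[0,0] 'a' = {B,C,T2}  orig:{B,C}
  T[1,1] 'a' = {B,C,T2}  orig:{B,C}
  T[2,2] 'b' = {T0}  orig:{}
  T[3,3] 'c' = {T1}  orig:{}
  T[4,4] 'c' = {T1}  orig:{}
  T[5,5] 'c' = {T1}  orig:{}
  T[0,1] 'aa' = ∅
  T[1,2] 'ab' = {B}
  T[2,3] 'bc' = {A,B,C}
  T[3,4] 'cc' = {S}
  T[4,5] 'cc' = {S}
  T[0,2] 'aab' = ∅
  T[1,3] 'abc' = ∅
  T[2,4] 'bcc' = ∅
  T[3,5] 'ccc' = ∅
  T[0,3] 'aabc' = ∅
  T[1,4] 'abcc' = {S}
  T[2,5] 'bccc' = {S}
  T[0,4] 'aabcc' = {S}
  T[1,5] 'abccc' = {S}
  T[0,5] 'aabccc' = {S}

S ∈ T[0,5] ⇒ YES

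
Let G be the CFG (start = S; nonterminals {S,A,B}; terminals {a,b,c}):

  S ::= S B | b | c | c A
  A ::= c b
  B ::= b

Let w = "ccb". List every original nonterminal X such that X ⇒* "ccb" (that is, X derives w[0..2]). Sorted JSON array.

Convert to CNF:
  S -> S B | T0 A | b | c
  A -> T0 T1
  B -> b
  T0 -> c
  T1 -> b

CYK table (by increasing span) (cells [i..j] with 0 ≤ i ≤ j ≤ 2 only):
  T[0,0] 'c' = {S,T0}  orig:{S}
  T[1,1] 'c' = {S,T0}  orig:{S}
  T[2,2] 'b' = {B,S,T1}  orig:{B,S}
  T[0,1] 'cc' = ∅
  T[1,2] 'cb' = {A,S}
  T[0,2] 'ccb' = {S}

Original NTs in T[0,2] deriving "ccb": ["S"]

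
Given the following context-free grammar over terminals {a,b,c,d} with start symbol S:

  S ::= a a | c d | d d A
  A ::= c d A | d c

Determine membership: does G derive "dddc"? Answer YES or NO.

Convert to CNF:
  S -> T0 T1 | T1 X4 | T2 T2
  A -> T0 X3 | T1 T0
  T0 -> c
  T1 -> d
  T2 -> a
  X3 -> T1 A
  X4 -> T1 A

CYK fill:
  cell(0,0) d: {T1}  orig:{}
  cell(1,1) d: {T1}  orig:{}
  cell(2,2) d: {T1}  orig:{}
  cell(3,3) c: {T0}  orig:{}
  cell(0,1) dd: ∅
  cell(1,2) dd: ∅
  cell(2,3) dc: {A}
  cell(0,2) ddd: ∅
  cell(1,3) ddc: {X3,X4}  orig:{}
  cell(0,3) dddc: {S}

S ∈ T[0,3] ⇒ YES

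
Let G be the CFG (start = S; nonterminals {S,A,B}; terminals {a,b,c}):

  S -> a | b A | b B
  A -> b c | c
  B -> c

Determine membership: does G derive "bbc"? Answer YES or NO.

CNF form of G:
  S -> T0 A | T0 B | a
  A -> T0 T1 | c
  B -> c
  T0 -> b
  T1 -> c

CYK table (by increasing span):
  [0..0]={T0}  "b"  orig:{}
  [1..1]={T0}  "b"  orig:{}
  [2..2]={A,B,T1}  "c"  orig:{A,B}
  [0..1]=∅  "bb"
  [1..2]={A,S}  "bc"
  [0..2]={S}  "bbc"

S ∈ T[0,2] ⇒ YES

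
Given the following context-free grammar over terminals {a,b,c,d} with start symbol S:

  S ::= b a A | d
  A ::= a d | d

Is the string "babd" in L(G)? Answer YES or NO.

CNF form of G:
  S -> T2 X3 | d
  A -> T0 T1 | d
  T0 -> a
  T1 -> d
  T2 -> b
  X3 -> T0 A

CYK table (by increasing span):
  T[0,0] 'b' = {T2}  orig:{}
  T[1,1] 'a' = {T0}  orig:{}
  T[2,2] 'b' = {T2}  orig:{}
  T[3,3] 'd' = {A,S,T1}  orig:{A,S}
  T[0,1] 'ba' = ∅
  T[1,2] 'ab' = ∅
  T[2,3] 'bd' = ∅
  T[0,2] 'bab' = ∅
  T[1,3] 'abd' = ∅
  T[0,3] 'babd' = ∅

S ∉ T[0,3] ⇒ NO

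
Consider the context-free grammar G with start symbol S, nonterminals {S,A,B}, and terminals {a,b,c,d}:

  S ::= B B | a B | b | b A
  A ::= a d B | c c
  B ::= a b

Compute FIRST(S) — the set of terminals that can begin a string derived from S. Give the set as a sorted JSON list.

Compute FIRST by fixpoint:
pass 1:
  A via A→a d B: +{a}
  A via A→c c: +{c}
  B via B→a b: +{a}
  S via S→B B: +{a}
  S via S→b: +{b}
  S: {a,b}  A: {a,c}  B: {a}
pass 2: (no change)
  S: {a,b}  A: {a,c}  B: {a}

FIRST(S) = ["a", "b"]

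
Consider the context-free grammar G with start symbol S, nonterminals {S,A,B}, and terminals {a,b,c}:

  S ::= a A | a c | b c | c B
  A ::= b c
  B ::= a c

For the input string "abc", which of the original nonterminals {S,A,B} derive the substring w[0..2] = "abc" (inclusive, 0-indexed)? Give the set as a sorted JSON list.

Convert to CNF:
  S -> T0 T1 | T1 B | T2 A | T2 T1
  A -> T0 T1
  B -> T2 T1
  T0 -> b
  T1 -> c
  T2 -> a

CYK table (by increasing span) — only the sub-triangle for w[0..2]:
  cell(0,0) a: {T2}  orig:{}
  cell(1,1) b: {T0}  orig:{}
  cell(2,2) c: {T1}  orig:{}
  cell(0,1) ab: ∅
  cell(1,2) bc: {A,S}
  cell(0,2) abc: {S}

Original NTs in T[0,2] deriving "abc": ["S"]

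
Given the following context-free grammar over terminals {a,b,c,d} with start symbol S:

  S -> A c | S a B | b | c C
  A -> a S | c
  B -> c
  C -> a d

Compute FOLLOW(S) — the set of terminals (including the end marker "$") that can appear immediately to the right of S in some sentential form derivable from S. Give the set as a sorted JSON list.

FIRST sets, iterate to fixpoint:
pass 1:
  A via A→a S: +{a}
  A via A→c: +{c}
  B via B→c: +{c}
  C via C→a d: +{a}
  S via S→A c: +{a,c}
  S via S→b: +{b}
  FIRST(S)={a,b,c}  FIRST(A)={a,c}  FIRST(B)={c}  FIRST(C)={a}
pass 2: (no change)
  FIRST(S)={a,b,c}  FIRST(A)={a,c}  FIRST(B)={c}  FIRST(C)={a}

Compute FOLLOW by fixpoint:
seed FOLLOW(S) with $
round 1:
  S→A c: FOLLOW(A) ⊇ FIRST(c) = {c}; new: +{c}
  S→S a B: FOLLOW(S) ⊇ FIRST(a) = {a}; new: +{a}
  S→S a B: FOLLOW(B) ⊇ FOLLOW(S) ⊇ {$,a}; new: +{$,a}
  S→c C: FOLLOW(C) ⊇ FOLLOW(S) ⊇ {$,a}; new: +{$,a}
  S: {$,a}  A: {c}  B: {$,a}  C: {$,a}
round 2:
  A→a S: FOLLOW(S) ⊇ FOLLOW(A) ⊇ {c}; new: +{c}
  S→S a B: FOLLOW(B) ⊇ FOLLOW(S) ⊇ {$,a,c}; new: +{c}
  S→c C: FOLLOW(C) ⊇ FOLLOW(S) ⊇ {$,a,c}; new: +{c}
  S: {$,a,c}  A: {c}  B: {$,a,c}  C: {$,a,c}
round 3: done
  S: {$,a,c}  A: {c}  B: {$,a,c}  C: {$,a,c}

FOLLOW(S) = ["$", "a", "c"]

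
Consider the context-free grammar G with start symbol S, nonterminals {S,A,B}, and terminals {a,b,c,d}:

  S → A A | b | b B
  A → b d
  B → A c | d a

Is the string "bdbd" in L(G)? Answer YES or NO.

CNF form of G:
  S -> A A | T0 B | b
  A -> T0 T1
  B -> A T2 | T1 T3
  T0 -> b
  T1 -> d
  T2 -> c
  T3 -> a

Fill CYK table bottom-up:
  cell(0,0) b: {S,T0}  orig:{S}
  cell(1,1) d: {T1}  orig:{}
  cell(2,2) b: {S,T0}  orig:{S}
  cell(3,3) d: {T1}  orig:{}
  cell(0,1) bd: {A}
  cell(1,2) db: ∅
  cell(2,3) bd: {A}
  cell(0,2) bdb: ∅
  cell(1,3) dbd: ∅
  cell(0,3) bdbd: {S}

S ∈ T[0,3] ⇒ YES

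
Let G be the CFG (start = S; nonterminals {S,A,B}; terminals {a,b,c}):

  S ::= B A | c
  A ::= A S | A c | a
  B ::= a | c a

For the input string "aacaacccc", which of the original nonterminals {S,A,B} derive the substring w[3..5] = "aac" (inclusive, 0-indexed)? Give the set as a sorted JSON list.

Convert to CNF:
  S -> B A | c
  A -> A S | A T0 | a
  B -> T0 T1 | a
  T0 -> c
  T1 -> a

CYK table (by increasing span) (cells [i..j] with 3 ≤ i ≤ j ≤ 5 only):
  cell(3,3) a: {A,B,T1}  orig:{A,B}
  cell(4,4) a: {A,B,T1}  orig:{A,B}
  cell(5,5) c: {S,T0}  orig:{S}
  cell(3,4) aa: {S}
  cell(4,5) ac: {A}
  cell(3,5) aac: {S}

Original NTs in T[3,5] deriving "aac": ["S"]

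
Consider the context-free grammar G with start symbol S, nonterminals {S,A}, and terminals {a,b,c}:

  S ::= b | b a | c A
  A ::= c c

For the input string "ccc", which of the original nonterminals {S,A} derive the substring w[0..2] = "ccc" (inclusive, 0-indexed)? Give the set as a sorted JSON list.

Convert to CNF:
  S -> T0 A | T1 T2 | b
  A -> T0 T0
  T0 -> c
  T1 -> b
  T2 -> a

CYK table (by increasing span), restricted to cells inside w[0..2]:
  cell(0,0) c: {T0}  orig:{}
  cell(1,1) c: {T0}  orig:{}
  cell(2,2) c: {T0}  orig:{}
  cell(0,1) cc: {A}
  cell(1,2) cc: {A}
  cell(0,2) ccc: {S}

Original NTs in T[0,2] deriving "ccc": ["S"]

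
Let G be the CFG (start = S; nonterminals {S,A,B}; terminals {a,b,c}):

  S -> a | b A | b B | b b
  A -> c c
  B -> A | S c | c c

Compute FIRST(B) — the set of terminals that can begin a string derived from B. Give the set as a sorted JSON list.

Compute FIRST by fixpoint:
pass 1:
  A via A→c c: +{c}
  B via B→A: +{c}
  S via S→a: +{a}
  S via S→b A: +{b}
  FIRST(S)={a,b}  FIRST(A)={c}  FIRST(B)={c}
pass 2:
  B via B→S c: +{a,b}
  FIRST(S)={a,b}  FIRST(A)={c}  FIRST(B)={a,b,c}
pass 3: (no change)
  FIRST(S)={a,b}  FIRST(A)={c}  FIRST(B)={a,b,c}

FIRST(B) = ["a", "b", "c"]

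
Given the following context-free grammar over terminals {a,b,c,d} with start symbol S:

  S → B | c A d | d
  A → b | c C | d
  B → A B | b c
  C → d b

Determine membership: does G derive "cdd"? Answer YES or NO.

Convert to CNF:
  S -> A B | T0 X3 | T1 T0 | d
  A -> T0 C | b | d
  B -> A B | T1 T0
  C -> T2 T1
  T0 -> c
  T1 -> b
  T2 -> d
  X3 -> A T2

CYK fill:
  T[0,0] 'c' = {T0}  orig:{}
  T[1,1] 'd' = {A,S,T2}  orig:{A,S}
  T[2,2] 'd' = {A,S,T2}  orig:{A,S}
  T[0,1] 'cd' = ∅
  T[1,2] 'dd' = {X3}  orig:{}
  T[0,2] 'cdd' = {S}

S ∈ T[0,2] ⇒ YES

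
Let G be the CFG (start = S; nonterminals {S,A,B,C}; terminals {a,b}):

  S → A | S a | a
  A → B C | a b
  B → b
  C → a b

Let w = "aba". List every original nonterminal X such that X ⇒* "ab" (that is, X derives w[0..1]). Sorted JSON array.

CNF form of G:
  S -> B C | S T0 | T0 T1 | a
  A -> B C | T0 T1
  B -> b
  C -> T0 T1
  T0 -> a
  T1 -> b

Fill CYK table bottom-up (cells [i..j] with 0 ≤ i ≤ j ≤ 1 only):
  [0..0]={S,T0}  "a"  orig:{S}
  [1..1]={B,T1}  "b"  orig:{B}
  [0..1]={A,C,S}  "ab"

Original NTs in T[0,1] deriving "ab": ["A", "C", "S"]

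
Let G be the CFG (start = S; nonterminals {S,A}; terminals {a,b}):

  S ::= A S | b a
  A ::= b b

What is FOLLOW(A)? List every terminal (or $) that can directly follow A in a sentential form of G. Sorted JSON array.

Compute FIRST by fixpoint:
pass 1:
  A via A→b b: +{b}
  S via S→A S: +{b}
  S: {b}  A: {b}
pass 2: — fixpoint
  S: {b}  A: {b}

FOLLOW sets:
seed FOLLOW(S) with $
iter 1:
  S→A S: FOLLOW(A) ⊇ FIRST(S) = {b}; new: +{b}
  S: {$}  A: {b}
iter 2: (no change)
  S: {$}  A: {b}

FOLLOW(A) = ["b"]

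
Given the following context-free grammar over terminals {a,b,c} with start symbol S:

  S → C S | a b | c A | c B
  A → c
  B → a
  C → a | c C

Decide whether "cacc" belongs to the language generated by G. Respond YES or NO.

CNF form of G:
  S -> C S | T0 A | T0 B | T1 T2
  A -> c
  B -> a
  C -> T0 C | a
  T0 -> c
  T1 -> a
  T2 -> b

CYK table (by increasing span):
  cell(0,0) c: {A,T0}  orig:{A}
  cell(1,1) a: {B,C,T1}  orig:{B,C}
  cell(2,2) c: {A,T0}  orig:{A}
  cell(3,3) c: {A,T0}  orig:{A}
  cell(0,1) ca: {C,S}
  cell(1,2) ac: ∅
  cell(2,3) cc: {S}
  cell(0,2) cac: ∅
  cell(1,3) acc: {S}
  cell(0,3) cacc: {S}

S ∈ T[0,3] ⇒ YES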